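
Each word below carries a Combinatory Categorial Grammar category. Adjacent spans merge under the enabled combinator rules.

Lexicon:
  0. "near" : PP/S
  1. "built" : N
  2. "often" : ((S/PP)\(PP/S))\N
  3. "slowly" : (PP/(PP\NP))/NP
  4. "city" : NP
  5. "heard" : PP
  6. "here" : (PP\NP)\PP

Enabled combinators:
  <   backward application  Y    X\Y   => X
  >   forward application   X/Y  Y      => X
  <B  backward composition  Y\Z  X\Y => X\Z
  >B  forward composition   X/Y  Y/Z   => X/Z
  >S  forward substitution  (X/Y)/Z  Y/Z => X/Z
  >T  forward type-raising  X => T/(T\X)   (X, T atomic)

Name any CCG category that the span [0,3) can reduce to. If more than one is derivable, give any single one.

S/PP

[0,7] S   >
  [0,3] S/PP   <
    [0,1] "near" : PP/S
    [1,3] (S/PP)\(PP/S)   <
      [1,2] "built" : N
      [2,3] "often" : ((S/PP)\(PP/S))\N
  [3,7] PP   >
    [3,5] PP/(PP\NP)   >
      [3,4] "slowly" : (PP/(PP\NP))/NP
      [4,5] "city" : NP
    [5,7] PP\NP   <
      [5,6] "heard" : PP
      [6,7] "here" : (PP\NP)\PP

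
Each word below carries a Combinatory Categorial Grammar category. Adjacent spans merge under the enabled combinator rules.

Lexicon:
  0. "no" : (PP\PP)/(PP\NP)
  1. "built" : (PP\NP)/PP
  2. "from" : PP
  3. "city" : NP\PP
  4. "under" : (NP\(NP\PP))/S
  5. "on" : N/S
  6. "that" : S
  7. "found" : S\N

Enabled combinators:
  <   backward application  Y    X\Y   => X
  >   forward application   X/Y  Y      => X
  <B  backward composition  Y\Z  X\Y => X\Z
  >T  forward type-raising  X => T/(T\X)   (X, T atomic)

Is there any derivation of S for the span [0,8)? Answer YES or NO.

(PP\PP)/(PP\NP) (PP\NP)/PP PP NP\PP (NP\(NP\PP))/S N/S S S\N
CKY chart[0,8] = {N/(N\NP), NP, NP/(NP\NP), PP/(PP\NP), S/(S\NP)}; S ∉ chart

NO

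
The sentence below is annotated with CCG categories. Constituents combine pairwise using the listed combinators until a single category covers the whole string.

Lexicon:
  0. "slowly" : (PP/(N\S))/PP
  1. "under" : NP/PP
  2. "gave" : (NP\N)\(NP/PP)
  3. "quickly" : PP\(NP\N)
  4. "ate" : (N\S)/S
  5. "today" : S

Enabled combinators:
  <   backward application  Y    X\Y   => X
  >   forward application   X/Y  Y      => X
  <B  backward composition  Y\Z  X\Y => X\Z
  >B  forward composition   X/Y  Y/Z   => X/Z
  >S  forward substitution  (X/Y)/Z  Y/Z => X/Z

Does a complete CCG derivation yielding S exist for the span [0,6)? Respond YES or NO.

(PP/(N\S))/PP NP/PP (NP\N)\(NP/PP) PP\(NP\N) (N\S)/S S
CKY chart[0,6] = {PP}; S ∉ chart

NO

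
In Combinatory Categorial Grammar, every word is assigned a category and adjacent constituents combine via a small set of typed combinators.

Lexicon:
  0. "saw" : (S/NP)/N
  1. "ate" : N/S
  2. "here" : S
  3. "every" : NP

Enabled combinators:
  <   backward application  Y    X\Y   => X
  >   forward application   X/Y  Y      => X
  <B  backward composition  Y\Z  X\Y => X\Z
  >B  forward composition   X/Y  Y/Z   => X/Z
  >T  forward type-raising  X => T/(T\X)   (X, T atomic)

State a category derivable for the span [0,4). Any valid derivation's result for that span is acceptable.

S

[0,4] S   >
  [0,3] S/NP   >
    [0,1] "saw" : (S/NP)/N
    [1,3] N   >
      [1,2] "ate" : N/S
      [2,3] "here" : S
  [3,4] "every" : NP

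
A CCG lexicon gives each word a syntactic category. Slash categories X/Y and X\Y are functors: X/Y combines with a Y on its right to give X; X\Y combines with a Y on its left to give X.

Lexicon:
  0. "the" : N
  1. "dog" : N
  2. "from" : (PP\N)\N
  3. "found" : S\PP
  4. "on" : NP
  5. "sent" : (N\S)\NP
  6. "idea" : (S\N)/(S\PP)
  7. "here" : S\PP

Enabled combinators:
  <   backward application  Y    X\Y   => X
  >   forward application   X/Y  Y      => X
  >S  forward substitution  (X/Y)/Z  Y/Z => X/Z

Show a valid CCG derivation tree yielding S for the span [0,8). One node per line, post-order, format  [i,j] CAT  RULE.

[0,8] S   <
  [0,6] N   <
    [0,4] S   <
      [0,3] PP   <
        [0,1] "the" : N
        [1,3] PP\N   <
          [1,2] "dog" : N
          [2,3] "from" : (PP\N)\N
      [3,4] "found" : S\PP
    [4,6] N\S   <
      [4,5] "on" : NP
      [5,6] "sent" : (N\S)\NP
  [6,8] S\N   >
    [6,7] "idea" : (S\N)/(S\PP)
    [7,8] "here" : S\PP

[0,1] N  lex  "the"
[1,2] N  lex  "dog"
[2,3] (PP\N)\N  lex  "from"
[1,3] PP\N  <  k=2
[0,3] PP  <  k=1
[3,4] S\PP  lex  "found"
[0,4] S  <  k=3
[4,5] NP  lex  "on"
[5,6] (N\S)\NP  lex  "sent"
[4,6] N\S  <  k=5
[0,6] N  <  k=4
[6,7] (S\N)/(S\PP)  lex  "idea"
[7,8] S\PP  lex  "here"
[6,8] S\N  >  k=7
[0,8] S  <  k=6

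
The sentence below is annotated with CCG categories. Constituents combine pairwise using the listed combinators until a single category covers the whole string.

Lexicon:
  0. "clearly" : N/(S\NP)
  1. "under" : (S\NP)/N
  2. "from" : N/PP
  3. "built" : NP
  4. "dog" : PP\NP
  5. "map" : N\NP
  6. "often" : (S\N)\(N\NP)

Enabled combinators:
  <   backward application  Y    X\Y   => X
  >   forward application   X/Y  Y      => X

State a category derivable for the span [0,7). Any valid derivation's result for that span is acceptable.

[0,7] S   <
  [0,5] N   >
    [0,1] "clearly" : N/(S\NP)
    [1,5] S\NP   >
      [1,2] "under" : (S\NP)/N
      [2,5] N   >
        [2,3] "from" : N/PP
        [3,5] PP   <
          [3,4] "built" : NP
          [4,5] "dog" : PP\NP
  [5,7] S\N   <
    [5,6] "map" : N\NP
    [6,7] "often" : (S\N)\(N\NP)

S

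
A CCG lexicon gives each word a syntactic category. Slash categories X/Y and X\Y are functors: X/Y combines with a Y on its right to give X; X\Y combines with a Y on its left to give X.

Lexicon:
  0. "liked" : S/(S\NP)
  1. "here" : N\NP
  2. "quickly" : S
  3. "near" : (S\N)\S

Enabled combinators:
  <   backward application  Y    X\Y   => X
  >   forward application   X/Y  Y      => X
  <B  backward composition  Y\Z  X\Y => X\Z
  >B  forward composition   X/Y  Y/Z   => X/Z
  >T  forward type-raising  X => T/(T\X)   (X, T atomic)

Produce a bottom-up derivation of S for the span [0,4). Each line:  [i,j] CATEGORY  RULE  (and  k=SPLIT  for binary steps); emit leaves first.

[0,4] S   >
  [0,1] "liked" : S/(S\NP)
  [1,4] S\NP   <B
    [1,2] "here" : N\NP
    [2,4] S\N   <
      [2,3] "quickly" : S
      [3,4] "near" : (S\N)\S

[0,1] S/(S\NP)  lex  "liked"
[1,2] N\NP  lex  "here"
[2,3] S  lex  "quickly"
[3,4] (S\N)\S  lex  "near"
[2,4] S\N  <  k=3
[1,4] S\NP  <B  k=2
[0,4] S  >  k=1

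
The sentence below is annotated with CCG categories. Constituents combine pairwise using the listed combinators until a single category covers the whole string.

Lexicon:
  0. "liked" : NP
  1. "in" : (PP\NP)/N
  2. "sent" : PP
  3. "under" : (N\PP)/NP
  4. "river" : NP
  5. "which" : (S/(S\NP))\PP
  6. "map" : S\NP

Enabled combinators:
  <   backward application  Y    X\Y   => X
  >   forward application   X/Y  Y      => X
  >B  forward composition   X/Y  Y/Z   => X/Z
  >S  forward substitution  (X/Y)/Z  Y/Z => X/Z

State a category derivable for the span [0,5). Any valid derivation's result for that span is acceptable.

[0,7] S   >
  [0,6] S/(S\NP)   <
    [0,5] PP   <
      [0,1] "liked" : NP
      [1,5] PP\NP   >
        [1,2] "in" : (PP\NP)/N
        [2,5] N   <
          [2,3] "sent" : PP
          [3,5] N\PP   >
            [3,4] "under" : (N\PP)/NP
            [4,5] "river" : NP
    [5,6] "which" : (S/(S\NP))\PP
  [6,7] "map" : S\NP

PP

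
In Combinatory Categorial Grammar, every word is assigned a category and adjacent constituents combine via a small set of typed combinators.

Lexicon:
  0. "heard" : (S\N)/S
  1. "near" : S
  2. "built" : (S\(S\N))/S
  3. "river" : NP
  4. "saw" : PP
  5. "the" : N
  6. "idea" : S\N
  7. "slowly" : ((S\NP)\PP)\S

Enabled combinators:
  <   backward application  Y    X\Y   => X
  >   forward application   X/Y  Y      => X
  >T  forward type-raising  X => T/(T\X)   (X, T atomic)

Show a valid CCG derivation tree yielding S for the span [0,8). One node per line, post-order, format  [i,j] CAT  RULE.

[0,1] (S\N)/S  lex  "heard"
[1,2] S  lex  "near"
[0,2] S\N  >  k=1
[2,3] (S\(S\N))/S  lex  "built"
[3,4] NP  lex  "river"
[4,5] PP  lex  "saw"
[5,6] N  lex  "the"
[6,7] S\N  lex  "idea"
[5,7] S  <  k=6
[7,8] ((S\NP)\PP)\S  lex  "slowly"
[5,8] (S\NP)\PP  <  k=7
[4,8] S\NP  <  k=5
[3,8] S  <  k=4
[2,8] S\(S\N)  >  k=3
[0,8] S  <  k=2

[0,8] S   <
  [0,2] S\N   >
    [0,1] "heard" : (S\N)/S
    [1,2] "near" : S
  [2,8] S\(S\N)   >
    [2,3] "built" : (S\(S\N))/S
    [3,8] S   <
      [3,4] "river" : NP
      [4,8] S\NP   <
        [4,5] "saw" : PP
        [5,8] (S\NP)\PP   <
          [5,7] S   <
            [5,6] "the" : N
            [6,7] "idea" : S\N
          [7,8] "slowly" : ((S\NP)\PP)\S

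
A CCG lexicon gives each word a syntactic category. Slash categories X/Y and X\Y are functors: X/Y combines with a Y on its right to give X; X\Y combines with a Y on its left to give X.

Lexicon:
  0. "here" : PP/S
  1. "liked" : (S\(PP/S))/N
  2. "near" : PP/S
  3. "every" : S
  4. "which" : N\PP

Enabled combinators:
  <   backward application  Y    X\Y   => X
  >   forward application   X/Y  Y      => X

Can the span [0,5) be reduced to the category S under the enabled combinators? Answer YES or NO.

YES

[0,5] S   <
  [0,1] "here" : PP/S
  [1,5] S\(PP/S)   >
    [1,2] "liked" : (S\(PP/S))/N
    [2,5] N   <
      [2,4] PP   >
        [2,3] "near" : PP/S
        [3,4] "every" : S
      [4,5] "which" : N\PP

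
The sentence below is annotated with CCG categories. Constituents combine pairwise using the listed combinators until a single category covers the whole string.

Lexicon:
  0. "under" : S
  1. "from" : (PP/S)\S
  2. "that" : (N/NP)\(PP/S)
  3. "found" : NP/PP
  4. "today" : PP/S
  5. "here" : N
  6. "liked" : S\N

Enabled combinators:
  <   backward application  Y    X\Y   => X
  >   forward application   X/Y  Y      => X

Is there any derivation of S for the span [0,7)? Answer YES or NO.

NO

S (PP/S)\S (N/NP)\(PP/S) NP/PP PP/S N S\N
CKY chart[0,7] = {N}; S ∉ chart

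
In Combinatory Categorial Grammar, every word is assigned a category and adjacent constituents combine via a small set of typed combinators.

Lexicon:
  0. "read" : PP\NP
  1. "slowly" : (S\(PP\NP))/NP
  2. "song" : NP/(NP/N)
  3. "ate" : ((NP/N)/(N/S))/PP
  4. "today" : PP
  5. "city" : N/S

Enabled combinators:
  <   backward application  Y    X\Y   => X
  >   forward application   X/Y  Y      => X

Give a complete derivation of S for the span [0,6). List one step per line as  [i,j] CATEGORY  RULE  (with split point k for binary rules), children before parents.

[0,1] PP\NP  lex  "read"
[1,2] (S\(PP\NP))/NP  lex  "slowly"
[2,3] NP/(NP/N)  lex  "song"
[3,4] ((NP/N)/(N/S))/PP  lex  "ate"
[4,5] PP  lex  "today"
[3,5] (NP/N)/(N/S)  >  k=4
[5,6] N/S  lex  "city"
[3,6] NP/N  >  k=5
[2,6] NP  >  k=3
[1,6] S\(PP\NP)  >  k=2
[0,6] S  <  k=1

[0,6] S   <
  [0,1] "read" : PP\NP
  [1,6] S\(PP\NP)   >
    [1,2] "slowly" : (S\(PP\NP))/NP
    [2,6] NP   >
      [2,3] "song" : NP/(NP/N)
      [3,6] NP/N   >
        [3,5] (NP/N)/(N/S)   >
          [3,4] "ate" : ((NP/N)/(N/S))/PP
          [4,5] "today" : PP
        [5,6] "city" : N/S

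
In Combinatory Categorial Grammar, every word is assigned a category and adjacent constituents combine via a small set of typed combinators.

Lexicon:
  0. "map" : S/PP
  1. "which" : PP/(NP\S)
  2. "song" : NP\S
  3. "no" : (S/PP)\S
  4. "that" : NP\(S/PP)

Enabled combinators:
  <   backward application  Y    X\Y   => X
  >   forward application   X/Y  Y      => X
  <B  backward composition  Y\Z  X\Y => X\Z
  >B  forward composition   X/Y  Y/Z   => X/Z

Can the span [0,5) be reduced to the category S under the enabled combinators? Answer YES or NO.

S/PP PP/(NP\S) NP\S (S/PP)\S NP\(S/PP)
CKY chart[0,5] = {NP}; S ∉ chart

NO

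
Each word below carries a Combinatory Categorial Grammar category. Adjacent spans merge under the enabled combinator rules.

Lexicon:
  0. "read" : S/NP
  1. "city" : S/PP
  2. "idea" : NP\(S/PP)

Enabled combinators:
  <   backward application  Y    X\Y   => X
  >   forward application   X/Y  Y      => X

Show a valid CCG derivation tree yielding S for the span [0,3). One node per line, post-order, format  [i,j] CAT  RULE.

[0,3] S   >
  [0,1] "read" : S/NP
  [1,3] NP   <
    [1,2] "city" : S/PP
    [2,3] "idea" : NP\(S/PP)

[0,1] S/NP  lex  "read"
[1,2] S/PP  lex  "city"
[2,3] NP\(S/PP)  lex  "idea"
[1,3] NP  <  k=2
[0,3] S  >  k=1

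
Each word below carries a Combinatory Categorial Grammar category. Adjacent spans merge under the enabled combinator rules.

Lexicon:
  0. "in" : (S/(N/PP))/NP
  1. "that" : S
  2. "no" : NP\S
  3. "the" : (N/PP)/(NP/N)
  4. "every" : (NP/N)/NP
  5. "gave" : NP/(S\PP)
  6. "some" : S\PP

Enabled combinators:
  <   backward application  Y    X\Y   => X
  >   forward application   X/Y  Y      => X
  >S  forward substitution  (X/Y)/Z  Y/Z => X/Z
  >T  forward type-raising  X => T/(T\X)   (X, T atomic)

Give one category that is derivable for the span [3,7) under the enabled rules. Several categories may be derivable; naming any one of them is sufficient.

[0,7] S   >
  [0,3] S/(N/PP)   >
    [0,1] "in" : (S/(N/PP))/NP
    [1,3] NP   >
      [1,2] NP/(NP\S)   >T
        [1,2] "that" : S
      [2,3] "no" : NP\S
  [3,7] N/PP   >
    [3,4] "the" : (N/PP)/(NP/N)
    [4,7] NP/N   >
      [4,5] "every" : (NP/N)/NP
      [5,7] NP   >
        [5,6] "gave" : NP/(S\PP)
        [6,7] "some" : S\PP

N/PP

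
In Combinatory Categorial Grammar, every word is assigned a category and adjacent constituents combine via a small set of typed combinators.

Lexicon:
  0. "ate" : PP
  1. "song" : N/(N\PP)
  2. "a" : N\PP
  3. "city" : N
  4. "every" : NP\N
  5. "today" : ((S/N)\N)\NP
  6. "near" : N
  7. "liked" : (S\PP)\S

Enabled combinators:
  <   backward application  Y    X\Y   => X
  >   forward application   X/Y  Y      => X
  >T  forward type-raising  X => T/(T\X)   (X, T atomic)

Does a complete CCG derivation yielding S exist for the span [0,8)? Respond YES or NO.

YES

[0,8] S   <
  [0,1] "ate" : PP
  [1,8] S\PP   <
    [1,7] S   >
      [1,6] S/N   <
        [1,3] N   >
          [1,2] "song" : N/(N\PP)
          [2,3] "a" : N\PP
        [3,6] (S/N)\N   <
          [3,5] NP   >
            [3,4] NP/(NP\N)   >T
              [3,4] "city" : N
            [4,5] "every" : NP\N
          [5,6] "today" : ((S/N)\N)\NP
      [6,7] "near" : N
    [7,8] "liked" : (S\PP)\S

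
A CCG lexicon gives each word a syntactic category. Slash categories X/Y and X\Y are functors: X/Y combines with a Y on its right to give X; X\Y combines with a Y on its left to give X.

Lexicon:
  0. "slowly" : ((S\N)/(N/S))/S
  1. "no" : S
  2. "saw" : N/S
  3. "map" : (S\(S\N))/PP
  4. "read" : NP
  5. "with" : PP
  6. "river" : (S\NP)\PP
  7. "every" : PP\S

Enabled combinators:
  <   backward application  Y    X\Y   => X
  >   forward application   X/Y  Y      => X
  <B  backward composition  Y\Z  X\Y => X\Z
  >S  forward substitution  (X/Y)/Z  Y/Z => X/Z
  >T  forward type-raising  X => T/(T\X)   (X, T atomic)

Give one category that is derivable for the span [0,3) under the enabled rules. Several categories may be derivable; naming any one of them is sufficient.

[0,8] S   <
  [0,3] S\N   >
    [0,2] (S\N)/(N/S)   >
      [0,1] "slowly" : ((S\N)/(N/S))/S
      [1,2] "no" : S
    [2,3] "saw" : N/S
  [3,8] S\(S\N)   >
    [3,4] "map" : (S\(S\N))/PP
    [4,8] PP   <
      [4,7] S   >
        [4,5] S/(S\NP)   >T
          [4,5] "read" : NP
        [5,7] S\NP   <
          [5,6] "with" : PP
          [6,7] "river" : (S\NP)\PP
      [7,8] "every" : PP\S

S\N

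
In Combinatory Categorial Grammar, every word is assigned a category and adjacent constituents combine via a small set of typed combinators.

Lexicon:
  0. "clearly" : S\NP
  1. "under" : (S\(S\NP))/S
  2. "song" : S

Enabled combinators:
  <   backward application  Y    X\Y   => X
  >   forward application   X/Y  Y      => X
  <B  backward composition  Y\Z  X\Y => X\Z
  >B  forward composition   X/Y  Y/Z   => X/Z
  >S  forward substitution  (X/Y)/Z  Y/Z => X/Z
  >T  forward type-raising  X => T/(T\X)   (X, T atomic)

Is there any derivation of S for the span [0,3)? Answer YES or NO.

[0,3] S   <
  [0,1] "clearly" : S\NP
  [1,3] S\(S\NP)   >
    [1,2] "under" : (S\(S\NP))/S
    [2,3] "song" : S

YES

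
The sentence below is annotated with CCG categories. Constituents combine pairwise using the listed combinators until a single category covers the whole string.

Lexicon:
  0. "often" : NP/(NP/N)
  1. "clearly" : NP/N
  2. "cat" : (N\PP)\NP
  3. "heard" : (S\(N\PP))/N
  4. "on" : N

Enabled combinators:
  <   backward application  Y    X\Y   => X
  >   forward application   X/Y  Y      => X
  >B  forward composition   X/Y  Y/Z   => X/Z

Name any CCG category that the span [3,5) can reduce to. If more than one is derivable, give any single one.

[0,5] S   <
  [0,3] N\PP   <
    [0,2] NP   >
      [0,1] "often" : NP/(NP/N)
      [1,2] "clearly" : NP/N
    [2,3] "cat" : (N\PP)\NP
  [3,5] S\(N\PP)   >
    [3,4] "heard" : (S\(N\PP))/N
    [4,5] "on" : N

S\(N\PP)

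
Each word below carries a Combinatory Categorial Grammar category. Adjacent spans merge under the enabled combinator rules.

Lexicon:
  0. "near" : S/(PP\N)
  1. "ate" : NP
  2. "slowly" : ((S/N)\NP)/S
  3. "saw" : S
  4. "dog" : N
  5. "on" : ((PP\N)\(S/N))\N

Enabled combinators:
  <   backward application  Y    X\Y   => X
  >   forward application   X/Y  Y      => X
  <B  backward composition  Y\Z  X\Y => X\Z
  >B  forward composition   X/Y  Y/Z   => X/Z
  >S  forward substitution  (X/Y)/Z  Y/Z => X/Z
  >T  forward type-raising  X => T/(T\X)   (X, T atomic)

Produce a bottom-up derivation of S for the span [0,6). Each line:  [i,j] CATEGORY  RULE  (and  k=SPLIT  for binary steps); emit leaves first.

[0,1] S/(PP\N)  lex  "near"
[1,2] NP  lex  "ate"
[2,3] ((S/N)\NP)/S  lex  "slowly"
[3,4] S  lex  "saw"
[2,4] (S/N)\NP  >  k=3
[1,4] S/N  <  k=2
[4,5] N  lex  "dog"
[5,6] ((PP\N)\(S/N))\N  lex  "on"
[4,6] (PP\N)\(S/N)  <  k=5
[1,6] PP\N  <  k=4
[0,6] S  >  k=1

[0,6] S   >
  [0,1] "near" : S/(PP\N)
  [1,6] PP\N   <
    [1,4] S/N   <
      [1,2] "ate" : NP
      [2,4] (S/N)\NP   >
        [2,3] "slowly" : ((S/N)\NP)/S
        [3,4] "saw" : S
    [4,6] (PP\N)\(S/N)   <
      [4,5] "dog" : N
      [5,6] "on" : ((PP\N)\(S/N))\N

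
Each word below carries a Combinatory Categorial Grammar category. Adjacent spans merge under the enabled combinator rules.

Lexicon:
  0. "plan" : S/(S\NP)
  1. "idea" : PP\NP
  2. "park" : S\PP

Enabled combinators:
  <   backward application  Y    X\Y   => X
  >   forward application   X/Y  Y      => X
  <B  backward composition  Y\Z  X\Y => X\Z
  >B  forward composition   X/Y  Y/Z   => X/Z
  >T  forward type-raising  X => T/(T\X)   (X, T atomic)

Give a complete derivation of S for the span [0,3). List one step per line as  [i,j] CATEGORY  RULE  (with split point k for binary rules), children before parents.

[0,1] S/(S\NP)  lex  "plan"
[1,2] PP\NP  lex  "idea"
[2,3] S\PP  lex  "park"
[1,3] S\NP  <B  k=2
[0,3] S  >  k=1

[0,3] S   >
  [0,1] "plan" : S/(S\NP)
  [1,3] S\NP   <B
    [1,2] "idea" : PP\NP
    [2,3] "park" : S\PP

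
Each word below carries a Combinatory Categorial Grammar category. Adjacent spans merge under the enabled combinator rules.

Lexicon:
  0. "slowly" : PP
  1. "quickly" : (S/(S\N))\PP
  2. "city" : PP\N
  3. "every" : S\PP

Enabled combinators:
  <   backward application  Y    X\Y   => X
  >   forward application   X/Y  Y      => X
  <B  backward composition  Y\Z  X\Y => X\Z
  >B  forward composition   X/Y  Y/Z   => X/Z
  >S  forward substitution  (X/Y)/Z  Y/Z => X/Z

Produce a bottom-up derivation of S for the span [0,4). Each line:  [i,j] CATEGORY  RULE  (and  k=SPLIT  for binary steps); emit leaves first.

[0,1] PP  lex  "slowly"
[1,2] (S/(S\N))\PP  lex  "quickly"
[0,2] S/(S\N)  <  k=1
[2,3] PP\N  lex  "city"
[3,4] S\PP  lex  "every"
[2,4] S\N  <B  k=3
[0,4] S  >  k=2

[0,4] S   >
  [0,2] S/(S\N)   <
    [0,1] "slowly" : PP
    [1,2] "quickly" : (S/(S\N))\PP
  [2,4] S\N   <B
    [2,3] "city" : PP\N
    [3,4] "every" : S\PP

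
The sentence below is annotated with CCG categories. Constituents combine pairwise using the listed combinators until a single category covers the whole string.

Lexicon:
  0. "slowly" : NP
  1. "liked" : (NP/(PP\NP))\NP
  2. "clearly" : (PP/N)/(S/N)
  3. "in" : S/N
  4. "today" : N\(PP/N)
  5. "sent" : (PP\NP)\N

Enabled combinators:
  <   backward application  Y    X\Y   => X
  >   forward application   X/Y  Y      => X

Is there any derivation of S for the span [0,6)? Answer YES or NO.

NO

NP (NP/(PP\NP))\NP (PP/N)/(S/N) S/N N\(PP/N) (PP\NP)\N
CKY chart[0,6] = {NP}; S ∉ chart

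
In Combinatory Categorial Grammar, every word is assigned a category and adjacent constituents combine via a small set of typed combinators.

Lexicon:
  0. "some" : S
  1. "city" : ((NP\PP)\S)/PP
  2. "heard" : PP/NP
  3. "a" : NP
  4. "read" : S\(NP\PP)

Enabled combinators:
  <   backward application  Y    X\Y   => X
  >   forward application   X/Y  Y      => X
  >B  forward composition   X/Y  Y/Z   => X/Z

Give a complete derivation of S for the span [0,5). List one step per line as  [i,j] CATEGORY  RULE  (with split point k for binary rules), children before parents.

[0,5] S   <
  [0,4] NP\PP   <
    [0,1] "some" : S
    [1,4] (NP\PP)\S   >
      [1,2] "city" : ((NP\PP)\S)/PP
      [2,4] PP   >
        [2,3] "heard" : PP/NP
        [3,4] "a" : NP
  [4,5] "read" : S\(NP\PP)

[0,1] S  lex  "some"
[1,2] ((NP\PP)\S)/PP  lex  "city"
[2,3] PP/NP  lex  "heard"
[3,4] NP  lex  "a"
[2,4] PP  >  k=3
[1,4] (NP\PP)\S  >  k=2
[0,4] NP\PP  <  k=1
[4,5] S\(NP\PP)  lex  "read"
[0,5] S  <  k=4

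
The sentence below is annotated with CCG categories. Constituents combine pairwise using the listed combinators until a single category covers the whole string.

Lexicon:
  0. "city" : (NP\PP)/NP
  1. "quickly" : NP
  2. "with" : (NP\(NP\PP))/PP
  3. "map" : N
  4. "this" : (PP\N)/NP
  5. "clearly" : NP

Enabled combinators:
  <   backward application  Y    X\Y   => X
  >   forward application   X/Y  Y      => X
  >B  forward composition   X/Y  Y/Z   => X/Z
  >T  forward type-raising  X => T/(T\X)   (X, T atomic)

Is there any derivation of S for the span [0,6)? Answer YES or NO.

(NP\PP)/NP NP (NP\(NP\PP))/PP N (PP\N)/NP NP
CKY chart[0,6] = {N/(N\NP), NP, NP/(NP\NP), PP/(PP\NP), S/(S\NP)}; S ∉ chart

NO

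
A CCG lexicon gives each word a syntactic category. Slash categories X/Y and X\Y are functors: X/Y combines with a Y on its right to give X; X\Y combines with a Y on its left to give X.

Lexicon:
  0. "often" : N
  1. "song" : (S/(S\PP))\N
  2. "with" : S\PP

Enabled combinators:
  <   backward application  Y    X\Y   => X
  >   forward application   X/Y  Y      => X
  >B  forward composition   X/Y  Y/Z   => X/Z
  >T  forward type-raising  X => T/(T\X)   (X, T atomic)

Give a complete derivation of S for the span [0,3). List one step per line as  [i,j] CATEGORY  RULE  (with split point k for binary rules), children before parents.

[0,1] N  lex  "often"
[1,2] (S/(S\PP))\N  lex  "song"
[0,2] S/(S\PP)  <  k=1
[2,3] S\PP  lex  "with"
[0,3] S  >  k=2

[0,3] S   >
  [0,2] S/(S\PP)   <
    [0,1] "often" : N
    [1,2] "song" : (S/(S\PP))\N
  [2,3] "with" : S\PP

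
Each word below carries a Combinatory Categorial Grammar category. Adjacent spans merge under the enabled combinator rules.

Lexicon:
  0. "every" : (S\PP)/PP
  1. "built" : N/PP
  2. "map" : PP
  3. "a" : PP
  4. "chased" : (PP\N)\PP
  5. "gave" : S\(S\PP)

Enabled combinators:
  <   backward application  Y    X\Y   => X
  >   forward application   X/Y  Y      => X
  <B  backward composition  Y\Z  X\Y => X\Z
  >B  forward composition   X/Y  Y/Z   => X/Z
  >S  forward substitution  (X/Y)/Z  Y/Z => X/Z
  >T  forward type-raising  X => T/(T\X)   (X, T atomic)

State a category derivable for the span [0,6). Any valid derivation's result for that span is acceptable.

[0,6] S   <
  [0,5] S\PP   >
    [0,1] "every" : (S\PP)/PP
    [1,5] PP   <
      [1,3] N   >
        [1,2] "built" : N/PP
        [2,3] "map" : PP
      [3,5] PP\N   <
        [3,4] "a" : PP
        [4,5] "chased" : (PP\N)\PP
  [5,6] "gave" : S\(S\PP)

S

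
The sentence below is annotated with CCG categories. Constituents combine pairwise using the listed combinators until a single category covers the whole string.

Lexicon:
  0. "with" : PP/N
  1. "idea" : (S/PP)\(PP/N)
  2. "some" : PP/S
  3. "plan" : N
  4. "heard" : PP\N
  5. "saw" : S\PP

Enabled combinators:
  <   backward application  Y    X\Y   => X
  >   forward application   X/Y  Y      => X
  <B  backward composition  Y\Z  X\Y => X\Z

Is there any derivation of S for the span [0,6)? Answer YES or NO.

YES

[0,6] S   >
  [0,2] S/PP   <
    [0,1] "with" : PP/N
    [1,2] "idea" : (S/PP)\(PP/N)
  [2,6] PP   >
    [2,3] "some" : PP/S
    [3,6] S   <
      [3,4] "plan" : N
      [4,6] S\N   <B
        [4,5] "heard" : PP\N
        [5,6] "saw" : S\PP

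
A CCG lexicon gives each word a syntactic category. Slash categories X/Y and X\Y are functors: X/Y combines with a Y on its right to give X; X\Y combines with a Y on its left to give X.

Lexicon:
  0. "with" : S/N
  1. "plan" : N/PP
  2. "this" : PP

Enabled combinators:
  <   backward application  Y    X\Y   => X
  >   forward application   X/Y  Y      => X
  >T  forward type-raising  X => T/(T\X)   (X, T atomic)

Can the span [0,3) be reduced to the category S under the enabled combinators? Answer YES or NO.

[0,3] S   >
  [0,1] "with" : S/N
  [1,3] N   >
    [1,2] "plan" : N/PP
    [2,3] "this" : PP

YES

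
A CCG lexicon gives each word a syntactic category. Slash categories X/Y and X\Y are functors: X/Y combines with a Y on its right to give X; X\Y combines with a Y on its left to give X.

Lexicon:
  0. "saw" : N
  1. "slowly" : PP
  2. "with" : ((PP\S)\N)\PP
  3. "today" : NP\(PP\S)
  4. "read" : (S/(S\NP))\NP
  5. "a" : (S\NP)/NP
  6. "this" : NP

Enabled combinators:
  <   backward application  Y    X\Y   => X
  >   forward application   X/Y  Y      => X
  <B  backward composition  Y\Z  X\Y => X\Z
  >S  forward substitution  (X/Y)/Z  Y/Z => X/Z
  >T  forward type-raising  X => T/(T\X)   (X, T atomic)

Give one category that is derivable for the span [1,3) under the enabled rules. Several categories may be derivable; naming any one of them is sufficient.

(PP\S)\N

[0,7] S   >
  [0,5] S/(S\NP)   <
    [0,4] NP   <
      [0,3] PP\S   <
        [0,1] "saw" : N
        [1,3] (PP\S)\N   <
          [1,2] "slowly" : PP
          [2,3] "with" : ((PP\S)\N)\PP
      [3,4] "today" : NP\(PP\S)
    [4,5] "read" : (S/(S\NP))\NP
  [5,7] S\NP   >
    [5,6] "a" : (S\NP)/NP
    [6,7] "this" : NP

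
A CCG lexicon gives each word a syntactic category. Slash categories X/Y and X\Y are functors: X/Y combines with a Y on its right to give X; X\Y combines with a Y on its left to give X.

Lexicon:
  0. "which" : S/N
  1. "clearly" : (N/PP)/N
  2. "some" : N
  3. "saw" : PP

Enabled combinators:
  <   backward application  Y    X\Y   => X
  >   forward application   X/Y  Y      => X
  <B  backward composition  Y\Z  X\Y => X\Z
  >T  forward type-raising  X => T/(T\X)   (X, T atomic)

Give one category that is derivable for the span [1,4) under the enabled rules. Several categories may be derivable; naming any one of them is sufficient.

[0,4] S   >
  [0,1] "which" : S/N
  [1,4] N   >
    [1,3] N/PP   >
      [1,2] "clearly" : (N/PP)/N
      [2,3] "some" : N
    [3,4] "saw" : PP

N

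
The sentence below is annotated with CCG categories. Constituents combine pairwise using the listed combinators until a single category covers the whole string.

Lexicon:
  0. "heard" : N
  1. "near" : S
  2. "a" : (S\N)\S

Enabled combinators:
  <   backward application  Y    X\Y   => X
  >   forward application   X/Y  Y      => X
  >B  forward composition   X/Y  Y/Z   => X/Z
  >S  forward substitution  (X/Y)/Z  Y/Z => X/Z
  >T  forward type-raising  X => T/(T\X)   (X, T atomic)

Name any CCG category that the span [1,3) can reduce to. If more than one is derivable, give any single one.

S\N

[0,3] S   <
  [0,1] "heard" : N
  [1,3] S\N   <
    [1,2] "near" : S
    [2,3] "a" : (S\N)\S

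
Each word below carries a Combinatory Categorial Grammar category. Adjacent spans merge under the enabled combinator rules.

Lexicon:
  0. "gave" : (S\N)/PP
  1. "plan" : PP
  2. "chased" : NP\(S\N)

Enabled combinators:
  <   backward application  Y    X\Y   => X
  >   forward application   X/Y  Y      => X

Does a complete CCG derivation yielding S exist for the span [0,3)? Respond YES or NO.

(S\N)/PP PP NP\(S\N)
CKY chart[0,3] = {NP}; S ∉ chart

NO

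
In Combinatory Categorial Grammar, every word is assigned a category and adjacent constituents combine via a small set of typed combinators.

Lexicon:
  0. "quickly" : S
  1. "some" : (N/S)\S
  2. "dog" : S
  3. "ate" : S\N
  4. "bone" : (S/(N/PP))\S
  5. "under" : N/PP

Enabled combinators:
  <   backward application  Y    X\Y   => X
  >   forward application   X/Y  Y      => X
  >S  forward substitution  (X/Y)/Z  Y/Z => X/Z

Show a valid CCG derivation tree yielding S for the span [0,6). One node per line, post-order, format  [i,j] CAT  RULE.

[0,6] S   >
  [0,5] S/(N/PP)   <
    [0,4] S   <
      [0,3] N   >
        [0,2] N/S   <
          [0,1] "quickly" : S
          [1,2] "some" : (N/S)\S
        [2,3] "dog" : S
      [3,4] "ate" : S\N
    [4,5] "bone" : (S/(N/PP))\S
  [5,6] "under" : N/PP

[0,1] S  lex  "quickly"
[1,2] (N/S)\S  lex  "some"
[0,2] N/S  <  k=1
[2,3] S  lex  "dog"
[0,3] N  >  k=2
[3,4] S\N  lex  "ate"
[0,4] S  <  k=3
[4,5] (S/(N/PP))\S  lex  "bone"
[0,5] S/(N/PP)  <  k=4
[5,6] N/PP  lex  "under"
[0,6] S  >  k=5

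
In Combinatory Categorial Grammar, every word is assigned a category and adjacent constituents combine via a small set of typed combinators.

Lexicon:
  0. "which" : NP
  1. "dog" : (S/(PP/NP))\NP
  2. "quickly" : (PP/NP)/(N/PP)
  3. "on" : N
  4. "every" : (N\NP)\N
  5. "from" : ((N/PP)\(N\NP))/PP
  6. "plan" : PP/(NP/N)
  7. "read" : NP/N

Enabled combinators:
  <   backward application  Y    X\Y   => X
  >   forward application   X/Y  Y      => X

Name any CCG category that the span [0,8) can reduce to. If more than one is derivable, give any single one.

S

[0,8] S   >
  [0,2] S/(PP/NP)   <
    [0,1] "which" : NP
    [1,2] "dog" : (S/(PP/NP))\NP
  [2,8] PP/NP   >
    [2,3] "quickly" : (PP/NP)/(N/PP)
    [3,8] N/PP   <
      [3,5] N\NP   <
        [3,4] "on" : N
        [4,5] "every" : (N\NP)\N
      [5,8] (N/PP)\(N\NP)   >
        [5,6] "from" : ((N/PP)\(N\NP))/PP
        [6,8] PP   >
          [6,7] "plan" : PP/(NP/N)
          [7,8] "read" : NP/N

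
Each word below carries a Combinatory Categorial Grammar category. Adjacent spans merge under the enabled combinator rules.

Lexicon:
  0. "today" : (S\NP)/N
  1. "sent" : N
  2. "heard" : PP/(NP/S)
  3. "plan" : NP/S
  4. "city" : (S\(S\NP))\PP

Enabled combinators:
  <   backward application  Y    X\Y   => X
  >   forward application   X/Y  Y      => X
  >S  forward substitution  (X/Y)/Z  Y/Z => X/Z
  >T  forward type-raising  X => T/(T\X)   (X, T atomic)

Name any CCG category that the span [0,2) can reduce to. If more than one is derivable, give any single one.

S\NP

[0,5] S   <
  [0,2] S\NP   >
    [0,1] "today" : (S\NP)/N
    [1,2] "sent" : N
  [2,5] S\(S\NP)   <
    [2,4] PP   >
      [2,3] "heard" : PP/(NP/S)
      [3,4] "plan" : NP/S
    [4,5] "city" : (S\(S\NP))\PP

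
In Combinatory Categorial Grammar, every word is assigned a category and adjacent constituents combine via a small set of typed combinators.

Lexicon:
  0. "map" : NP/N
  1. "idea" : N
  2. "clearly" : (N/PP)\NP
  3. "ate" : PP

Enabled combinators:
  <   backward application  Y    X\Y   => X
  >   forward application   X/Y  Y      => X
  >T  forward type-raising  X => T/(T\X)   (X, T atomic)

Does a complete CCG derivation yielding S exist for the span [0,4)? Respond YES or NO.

NO

NP/N N (N/PP)\NP PP
CKY chart[0,4] = {N, N/(N\N), NP/(NP\N), PP/(PP\N), S/(S\N)}; S ∉ chart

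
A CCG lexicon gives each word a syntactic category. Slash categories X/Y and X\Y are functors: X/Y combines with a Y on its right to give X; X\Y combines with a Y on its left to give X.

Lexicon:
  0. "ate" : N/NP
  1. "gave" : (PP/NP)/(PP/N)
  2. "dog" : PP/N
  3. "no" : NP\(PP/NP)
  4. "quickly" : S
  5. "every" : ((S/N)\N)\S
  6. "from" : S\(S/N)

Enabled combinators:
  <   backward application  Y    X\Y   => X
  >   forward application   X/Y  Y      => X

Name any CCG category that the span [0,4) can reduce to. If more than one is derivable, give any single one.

N

[0,7] S   <
  [0,6] S/N   <
    [0,4] N   >
      [0,1] "ate" : N/NP
      [1,4] NP   <
        [1,3] PP/NP   >
          [1,2] "gave" : (PP/NP)/(PP/N)
          [2,3] "dog" : PP/N
        [3,4] "no" : NP\(PP/NP)
    [4,6] (S/N)\N   <
      [4,5] "quickly" : S
      [5,6] "every" : ((S/N)\N)\S
  [6,7] "from" : S\(S/N)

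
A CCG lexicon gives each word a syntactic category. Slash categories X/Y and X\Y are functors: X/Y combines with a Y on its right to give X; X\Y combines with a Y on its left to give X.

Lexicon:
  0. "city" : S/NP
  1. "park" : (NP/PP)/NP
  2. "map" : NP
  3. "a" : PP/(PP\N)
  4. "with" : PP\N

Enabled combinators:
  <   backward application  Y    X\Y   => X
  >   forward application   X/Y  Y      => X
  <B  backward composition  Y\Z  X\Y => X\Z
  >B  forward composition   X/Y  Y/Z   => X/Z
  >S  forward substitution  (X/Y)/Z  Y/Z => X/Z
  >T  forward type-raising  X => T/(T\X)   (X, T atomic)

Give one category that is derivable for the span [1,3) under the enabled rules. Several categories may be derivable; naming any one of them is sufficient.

[0,5] S   >
  [0,1] "city" : S/NP
  [1,5] NP   >
    [1,3] NP/PP   >
      [1,2] "park" : (NP/PP)/NP
      [2,3] "map" : NP
    [3,5] PP   >
      [3,4] "a" : PP/(PP\N)
      [4,5] "with" : PP\N

NP/PP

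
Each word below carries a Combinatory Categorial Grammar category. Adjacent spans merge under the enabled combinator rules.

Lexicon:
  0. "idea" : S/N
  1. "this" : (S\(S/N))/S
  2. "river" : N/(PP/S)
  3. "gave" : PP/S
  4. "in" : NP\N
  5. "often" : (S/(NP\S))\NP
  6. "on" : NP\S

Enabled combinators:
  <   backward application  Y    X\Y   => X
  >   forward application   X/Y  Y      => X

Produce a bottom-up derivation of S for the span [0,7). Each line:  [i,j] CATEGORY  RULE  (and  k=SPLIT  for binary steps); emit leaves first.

[0,7] S   <
  [0,1] "idea" : S/N
  [1,7] S\(S/N)   >
    [1,2] "this" : (S\(S/N))/S
    [2,7] S   >
      [2,6] S/(NP\S)   <
        [2,5] NP   <
          [2,4] N   >
            [2,3] "river" : N/(PP/S)
            [3,4] "gave" : PP/S
          [4,5] "in" : NP\N
        [5,6] "often" : (S/(NP\S))\NP
      [6,7] "on" : NP\S

[0,1] S/N  lex  "idea"
[1,2] (S\(S/N))/S  lex  "this"
[2,3] N/(PP/S)  lex  "river"
[3,4] PP/S  lex  "gave"
[2,4] N  >  k=3
[4,5] NP\N  lex  "in"
[2,5] NP  <  k=4
[5,6] (S/(NP\S))\NP  lex  "often"
[2,6] S/(NP\S)  <  k=5
[6,7] NP\S  lex  "on"
[2,7] S  >  k=6
[1,7] S\(S/N)  >  k=2
[0,7] S  <  k=1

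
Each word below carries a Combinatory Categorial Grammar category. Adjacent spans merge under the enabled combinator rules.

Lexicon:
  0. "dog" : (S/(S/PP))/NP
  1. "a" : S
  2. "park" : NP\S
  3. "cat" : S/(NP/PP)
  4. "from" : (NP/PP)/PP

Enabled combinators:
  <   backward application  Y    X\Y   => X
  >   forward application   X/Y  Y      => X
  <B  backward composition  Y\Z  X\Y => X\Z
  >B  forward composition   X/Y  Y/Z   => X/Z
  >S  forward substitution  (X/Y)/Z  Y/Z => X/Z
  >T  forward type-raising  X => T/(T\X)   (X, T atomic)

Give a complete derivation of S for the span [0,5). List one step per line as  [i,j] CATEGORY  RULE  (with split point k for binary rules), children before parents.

[0,1] (S/(S/PP))/NP  lex  "dog"
[1,2] S  lex  "a"
[2,3] NP\S  lex  "park"
[1,3] NP  <  k=2
[0,3] S/(S/PP)  >  k=1
[3,4] S/(NP/PP)  lex  "cat"
[4,5] (NP/PP)/PP  lex  "from"
[3,5] S/PP  >B  k=4
[0,5] S  >  k=3

[0,5] S   >
  [0,3] S/(S/PP)   >
    [0,1] "dog" : (S/(S/PP))/NP
    [1,3] NP   <
      [1,2] "a" : S
      [2,3] "park" : NP\S
  [3,5] S/PP   >B
    [3,4] "cat" : S/(NP/PP)
    [4,5] "from" : (NP/PP)/PP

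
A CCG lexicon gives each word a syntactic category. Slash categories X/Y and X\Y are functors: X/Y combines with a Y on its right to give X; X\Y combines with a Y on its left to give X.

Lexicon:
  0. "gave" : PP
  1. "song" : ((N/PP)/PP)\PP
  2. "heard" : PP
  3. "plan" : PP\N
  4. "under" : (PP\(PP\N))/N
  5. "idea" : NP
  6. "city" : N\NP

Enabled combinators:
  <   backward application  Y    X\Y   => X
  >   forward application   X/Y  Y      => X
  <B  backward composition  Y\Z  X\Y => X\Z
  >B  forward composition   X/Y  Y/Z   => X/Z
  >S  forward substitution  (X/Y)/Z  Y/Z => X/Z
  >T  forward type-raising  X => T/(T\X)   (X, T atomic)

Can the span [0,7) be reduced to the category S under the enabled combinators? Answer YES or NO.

PP ((N/PP)/PP)\PP PP PP\N (PP\(PP\N))/N NP N\NP
CKY chart[0,7] = {N, N/(N\N), N/(PP\PP), NP/(NP\N), PP/(PP\N), S/(S\N)}; S ∉ chart

NO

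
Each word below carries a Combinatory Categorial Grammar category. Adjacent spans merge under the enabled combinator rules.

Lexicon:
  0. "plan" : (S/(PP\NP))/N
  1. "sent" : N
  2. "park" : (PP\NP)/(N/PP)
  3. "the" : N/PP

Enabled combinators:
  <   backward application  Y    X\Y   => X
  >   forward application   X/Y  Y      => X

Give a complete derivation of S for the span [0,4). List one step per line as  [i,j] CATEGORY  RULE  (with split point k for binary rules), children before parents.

[0,4] S   >
  [0,2] S/(PP\NP)   >
    [0,1] "plan" : (S/(PP\NP))/N
    [1,2] "sent" : N
  [2,4] PP\NP   >
    [2,3] "park" : (PP\NP)/(N/PP)
    [3,4] "the" : N/PP

[0,1] (S/(PP\NP))/N  lex  "plan"
[1,2] N  lex  "sent"
[0,2] S/(PP\NP)  >  k=1
[2,3] (PP\NP)/(N/PP)  lex  "park"
[3,4] N/PP  lex  "the"
[2,4] PP\NP  >  k=3
[0,4] S  >  k=2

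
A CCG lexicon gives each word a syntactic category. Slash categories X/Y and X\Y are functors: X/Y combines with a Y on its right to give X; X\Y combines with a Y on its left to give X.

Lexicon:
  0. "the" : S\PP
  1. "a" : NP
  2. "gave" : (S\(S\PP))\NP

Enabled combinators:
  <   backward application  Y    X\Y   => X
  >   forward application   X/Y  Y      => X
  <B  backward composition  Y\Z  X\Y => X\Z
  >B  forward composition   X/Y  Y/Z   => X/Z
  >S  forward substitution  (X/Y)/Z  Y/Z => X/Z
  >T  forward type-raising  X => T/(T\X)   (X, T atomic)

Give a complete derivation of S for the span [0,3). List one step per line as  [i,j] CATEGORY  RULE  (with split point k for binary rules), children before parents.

[0,3] S   <
  [0,1] "the" : S\PP
  [1,3] S\(S\PP)   <
    [1,2] "a" : NP
    [2,3] "gave" : (S\(S\PP))\NP

[0,1] S\PP  lex  "the"
[1,2] NP  lex  "a"
[2,3] (S\(S\PP))\NP  lex  "gave"
[1,3] S\(S\PP)  <  k=2
[0,3] S  <  k=1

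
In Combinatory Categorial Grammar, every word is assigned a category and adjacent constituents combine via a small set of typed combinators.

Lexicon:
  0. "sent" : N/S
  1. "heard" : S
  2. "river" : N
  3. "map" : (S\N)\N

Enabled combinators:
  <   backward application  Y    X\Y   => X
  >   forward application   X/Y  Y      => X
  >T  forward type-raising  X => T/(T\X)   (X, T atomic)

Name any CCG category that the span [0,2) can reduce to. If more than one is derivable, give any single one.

N

[0,4] S   <
  [0,2] N   >
    [0,1] "sent" : N/S
    [1,2] "heard" : S
  [2,4] S\N   <
    [2,3] "river" : N
    [3,4] "map" : (S\N)\N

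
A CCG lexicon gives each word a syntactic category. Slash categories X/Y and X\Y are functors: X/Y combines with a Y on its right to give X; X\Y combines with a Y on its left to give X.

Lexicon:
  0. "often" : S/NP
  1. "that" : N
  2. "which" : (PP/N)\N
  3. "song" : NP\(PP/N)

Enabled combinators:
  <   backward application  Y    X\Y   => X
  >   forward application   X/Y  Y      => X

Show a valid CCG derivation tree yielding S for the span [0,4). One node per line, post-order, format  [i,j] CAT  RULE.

[0,4] S   >
  [0,1] "often" : S/NP
  [1,4] NP   <
    [1,3] PP/N   <
      [1,2] "that" : N
      [2,3] "which" : (PP/N)\N
    [3,4] "song" : NP\(PP/N)

[0,1] S/NP  lex  "often"
[1,2] N  lex  "that"
[2,3] (PP/N)\N  lex  "which"
[1,3] PP/N  <  k=2
[3,4] NP\(PP/N)  lex  "song"
[1,4] NP  <  k=3
[0,4] S  >  k=1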